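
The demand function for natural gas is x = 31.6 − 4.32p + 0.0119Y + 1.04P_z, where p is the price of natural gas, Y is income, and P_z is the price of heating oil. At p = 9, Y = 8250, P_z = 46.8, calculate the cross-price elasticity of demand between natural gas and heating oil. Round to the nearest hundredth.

0.35

At the given point, x = 31.6 − 4.32(9) + 0.0119(8250) + 1.04(46.8) = 31.6 − 38.88 + 98.175 + 48.672 = 139.567.
∂x/∂P_z = +1.04, so E_xy = 1.04·(46.8/139.567) ≈ 0.35.
E_xy > 0: the goods are substitutes.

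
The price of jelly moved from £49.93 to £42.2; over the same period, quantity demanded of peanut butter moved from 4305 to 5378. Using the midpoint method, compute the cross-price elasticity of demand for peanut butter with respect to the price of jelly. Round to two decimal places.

%ΔQ_x = (5378 − 4305)/[(4305+5378)/2] = 1073/4841.5 ≈ 0.2216.
%ΔP_y = (42.2 − 49.93)/[(49.93+42.2)/2] ≈ -0.1678.
E_xy = 0.2216/-0.1678 ≈ -1.32.
E_xy < 0, so peanut butter and jelly are complements.

-1.32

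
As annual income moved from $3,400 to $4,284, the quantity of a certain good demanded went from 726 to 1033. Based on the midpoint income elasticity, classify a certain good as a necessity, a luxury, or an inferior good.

%ΔQ = (1033 − 726)/[(726+1033)/2] = 307/879.5 ≈ 0.3491.
%ΔI = (4,284 − 3,400)/[(3,400+4,284)/2] = 884/3842 ≈ 0.2301.
E_I = %ΔQ/%ΔI ≈ 1.517.
E_I > 1: normal good (luxury).

luxury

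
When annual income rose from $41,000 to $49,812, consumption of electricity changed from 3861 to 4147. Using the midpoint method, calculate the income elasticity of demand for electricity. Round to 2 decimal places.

0.37

%ΔQ = (4147 − 3861)/[(3861+4147)/2] = 286/4004 ≈ 0.0714.
%ΔY = (49,812 − 41,000)/[(41,000+49,812)/2] = 8812/45406 ≈ 0.1941.
E_I = %ΔQ/%ΔY ≈ 0.37.
E_I ∈ (0,1): normal good (necessity).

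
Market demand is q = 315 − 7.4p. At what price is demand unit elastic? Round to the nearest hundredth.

For linear demand q = a − bp, E = −bp/(a − bp). |E| = 1 ⇒ bp = a − bp ⇒ p = a/(2b).
p = 315/(2·7.4) ≈ 21.28.

21.28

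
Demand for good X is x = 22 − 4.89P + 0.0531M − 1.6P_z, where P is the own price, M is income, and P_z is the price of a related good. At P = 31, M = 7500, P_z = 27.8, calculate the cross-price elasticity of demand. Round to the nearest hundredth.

Substituting, x = 22 − 4.89(31) + 0.0531(7500) − 1.6(27.8) = 22 − 151.59 + 398.25 − 44.48 = 224.18.
∂x/∂P_z = −1.6, so E_xy = -1.6·(27.8/224.18) ≈ -0.20.
E_xy < 0: the goods are complements.

-0.20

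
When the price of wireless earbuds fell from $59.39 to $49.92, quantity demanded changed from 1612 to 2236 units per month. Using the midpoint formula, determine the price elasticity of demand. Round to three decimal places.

%Δq = (2236 − 1612)/[(1612 + 2236)/2] = 624/1924 ≈ 0.3243.
%ΔP = (49.92 − 59.39)/[(59.39 + 49.92)/2] = -9.47/54.655 ≈ -0.1733.
Arc elasticity E = %Δq/%ΔP ≈ 0.3243/-0.1733 ≈ -1.872.
|E| > 1: demand is elastic over this range.

-1.872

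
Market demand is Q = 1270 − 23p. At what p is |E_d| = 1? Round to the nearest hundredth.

27.61

For linear demand Q = a − bp, E = −bp/(a − bp). |E| = 1 ⇒ bp = a − bp ⇒ p = a/(2b).
p = 1270/(2·23) ≈ 27.61.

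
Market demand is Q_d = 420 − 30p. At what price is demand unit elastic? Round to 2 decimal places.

7.00

For linear demand Q_d = a − bp, E = −bp/(a − bp). |E| = 1 ⇒ bp = a − bp ⇒ p = a/(2b).
p = 420/(2·30) = 7.00.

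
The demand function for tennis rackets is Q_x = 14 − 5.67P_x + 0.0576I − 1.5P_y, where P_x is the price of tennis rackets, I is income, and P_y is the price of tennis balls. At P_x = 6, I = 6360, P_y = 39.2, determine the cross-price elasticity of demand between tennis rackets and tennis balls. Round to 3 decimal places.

First evaluate Q_x: 14 − 5.67(6) + 0.0576(6360) − 1.5(39.2) = 14 − 34.02 + 366.336 − 58.8 = 287.516.
∂Q_x/∂P_y = −1.5, so E_xy = -1.5·(39.2/287.516) ≈ -0.205.
E_xy < 0: the goods are complements.

-0.205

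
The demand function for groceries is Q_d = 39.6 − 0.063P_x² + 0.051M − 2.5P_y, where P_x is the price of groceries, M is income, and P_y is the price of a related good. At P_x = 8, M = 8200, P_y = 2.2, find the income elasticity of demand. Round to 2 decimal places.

0.93

Q_d = 39.6 − 0.063(8)² + 0.051(8200) − 2.5(2.2) = 39.6 − 4.032 + 418.2 − 5.5 = 448.268.
∂Q_d/∂M = +0.051, so E_I = 0.051·(8200/448.268) ≈ 0.93.
E_I ∈ (0,1): normal good (necessity).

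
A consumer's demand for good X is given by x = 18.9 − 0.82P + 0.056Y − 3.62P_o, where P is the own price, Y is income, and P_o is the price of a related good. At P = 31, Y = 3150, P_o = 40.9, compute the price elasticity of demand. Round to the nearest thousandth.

At the given point, x = 18.9 − 0.82(31) + 0.056(3150) − 3.62(40.9) = 18.9 − 25.42 + 176.4 − 148.058 = 21.822.
∂x/∂P = −0.82, so E_p = (−0.82)·(31/21.822) ≈ -1.165.
|E_p| > 1: demand is elastic.

-1.165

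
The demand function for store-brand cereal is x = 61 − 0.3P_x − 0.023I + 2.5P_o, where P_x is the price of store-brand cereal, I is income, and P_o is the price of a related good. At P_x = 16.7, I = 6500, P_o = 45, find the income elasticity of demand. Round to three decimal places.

-7.873

At the given point, x = 61 − 0.3(16.7) − 0.023(6500) + 2.5(45) = 61 − 5.01 − 149.5 + 112.5 = 18.99.
∂x/∂I = −0.023, so E_I = -0.023·(6500/18.99) ≈ -7.873.
E_I < 0: inferior good.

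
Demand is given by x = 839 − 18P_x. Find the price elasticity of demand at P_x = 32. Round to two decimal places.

At P_x = 32, x = 263.
dx/dP_x = −18.
Point elasticity E = (dx/dP_x)·(P_x/x) = -18 × 32/263 ≈ -2.19.
|E| > 1, so demand is elastic at this price.

-2.19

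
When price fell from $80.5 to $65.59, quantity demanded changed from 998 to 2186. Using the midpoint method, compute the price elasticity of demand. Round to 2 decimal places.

-3.66

%ΔQ = (2186 − 998)/[(998 + 2186)/2] = 1188/1592 ≈ 0.7462.
%Δp = (65.59 − 80.5)/[(80.5 + 65.59)/2] = -14.91/73.045 ≈ -0.2041.
Arc elasticity E = %ΔQ/%Δp ≈ 0.7462/-0.2041 ≈ -3.66.
|E| > 1: demand is elastic over this range.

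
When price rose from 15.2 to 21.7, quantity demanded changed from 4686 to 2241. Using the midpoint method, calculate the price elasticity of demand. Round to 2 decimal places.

-2.00

%Δq = (2241 − 4686)/[(4686 + 2241)/2] = -2445/3463.5 ≈ -0.7059.
%Δp = (21.7 − 15.2)/[(15.2 + 21.7)/2] = 6.5/18.45 ≈ 0.3523.
Arc elasticity E = %Δq/%Δp ≈ -0.7059/0.3523 ≈ -2.00.
|E| > 1: demand is elastic over this range.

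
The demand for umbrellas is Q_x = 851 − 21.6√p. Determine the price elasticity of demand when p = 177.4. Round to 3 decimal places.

At p = 177.4, Q_x = 563.3062.
dQ_x/dp = −21.6/(2√p) = −21.6/(2·13.3192).
Point elasticity E = (dQ_x/dp)·(p/Q_x) = -0.8109 × 177.4/563.3062 ≈ -0.255.
|E| < 1, so demand is inelastic at this price.

-0.255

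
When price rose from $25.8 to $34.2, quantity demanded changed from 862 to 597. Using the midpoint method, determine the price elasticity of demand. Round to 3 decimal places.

-1.297

%Δq = (597 − 862)/[(862 + 597)/2] = -265/729.5 ≈ -0.3633.
%Δp = (34.2 − 25.8)/[(25.8 + 34.2)/2] = 8.4/30 ≈ 0.2800.
Arc elasticity E = %Δq/%Δp ≈ -0.3633/0.2800 ≈ -1.297.
|E| > 1: demand is elastic over this range.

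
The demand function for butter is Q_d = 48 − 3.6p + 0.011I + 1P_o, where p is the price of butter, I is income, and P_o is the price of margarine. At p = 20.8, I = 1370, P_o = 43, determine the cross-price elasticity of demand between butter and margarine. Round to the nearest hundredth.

1.38

First evaluate Q_d: 48 − 3.6(20.8) + 0.011(1370) + 1(43) = 48 − 74.88 + 15.07 + 43 = 31.19.
∂Q_d/∂P_o = +1, so E_xy = 1·(43/31.19) ≈ 1.38.
E_xy > 0: the goods are substitutes.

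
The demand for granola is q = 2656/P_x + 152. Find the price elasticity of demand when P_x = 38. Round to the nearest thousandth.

At P_x = 38, q = 221.8947.
dq/dP_x = −2656/P_x² = −1.8393.
Point elasticity E = (dq/dP_x)·(P_x/q) = -1.8393 × 38/221.8947 ≈ -0.315.
|E| < 1, so demand is inelastic at this price.

-0.315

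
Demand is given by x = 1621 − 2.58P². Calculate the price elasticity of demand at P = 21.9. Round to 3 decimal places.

-6.451

At P = 21.9, x = 383.6062.
dx/dP = −2·2.58·P = −113.004.
Point elasticity E = (dx/dP)·(P/x) = -113.004 × 21.9/383.6062 ≈ -6.451.
|E| > 1, so demand is elastic at this price.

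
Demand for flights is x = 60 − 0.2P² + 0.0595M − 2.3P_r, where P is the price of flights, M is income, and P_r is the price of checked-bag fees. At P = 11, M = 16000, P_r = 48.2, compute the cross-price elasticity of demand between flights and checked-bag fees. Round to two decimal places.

Substituting, x = 60 − 0.2(11)² + 0.0595(16000) − 2.3(48.2) = 60 − 24.2 + 952 − 110.86 = 876.94.
∂x/∂P_r = −2.3, so E_xy = -2.3·(48.2/876.94) ≈ -0.13.
E_xy < 0: the goods are complements.

-0.13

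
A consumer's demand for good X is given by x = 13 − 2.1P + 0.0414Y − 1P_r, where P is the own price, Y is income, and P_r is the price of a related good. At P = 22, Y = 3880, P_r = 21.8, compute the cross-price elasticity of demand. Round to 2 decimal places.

First evaluate x: 13 − 2.1(22) + 0.0414(3880) − 1(21.8) = 13 − 46.2 + 160.632 − 21.8 = 105.632.
∂x/∂P_r = −1, so E_xy = -1·(21.8/105.632) ≈ -0.21.
E_xy < 0: the goods are complements.

-0.21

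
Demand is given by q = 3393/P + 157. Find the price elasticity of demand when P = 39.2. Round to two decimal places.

At P = 39.2, q = 243.5561.
dq/dP = −3393/P² = −2.2081.
Point elasticity E = (dq/dP)·(P/q) = -2.2081 × 39.2/243.5561 ≈ -0.36.
|E| < 1, so demand is inelastic at this price.

-0.36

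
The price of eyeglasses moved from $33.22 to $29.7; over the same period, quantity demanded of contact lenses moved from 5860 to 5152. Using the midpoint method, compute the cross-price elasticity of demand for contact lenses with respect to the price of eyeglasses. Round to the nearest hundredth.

%ΔQ_x = (5152 − 5860)/[(5860+5152)/2] = -708/5506 ≈ -0.1286.
%ΔP_y = (29.7 − 33.22)/[(33.22+29.7)/2] ≈ -0.1119.
E_xy = -0.1286/-0.1119 ≈ 1.15.
E_xy > 0, so contact lenses and eyeglasses are substitutes.

1.15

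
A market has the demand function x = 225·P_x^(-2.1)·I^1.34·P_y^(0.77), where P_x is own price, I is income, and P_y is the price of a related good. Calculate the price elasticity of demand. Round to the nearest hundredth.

For a Cobb–Douglas (constant-elasticity) form x = A·P_x^α·…, the elasticity with respect to P_x equals the exponent α at every point.
Here the exponent on P_x is -2.1, so the price elasticity of demand is -2.10.

-2.10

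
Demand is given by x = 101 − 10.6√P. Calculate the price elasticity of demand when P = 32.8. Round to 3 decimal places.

At P = 32.8, x = 40.2924.
dx/dP = −10.6/(2√P) = −10.6/(2·5.7271).
Point elasticity E = (dx/dP)·(P/x) = -0.9254 × 32.8/40.2924 ≈ -0.753.
|E| < 1, so demand is inelastic at this price.

-0.753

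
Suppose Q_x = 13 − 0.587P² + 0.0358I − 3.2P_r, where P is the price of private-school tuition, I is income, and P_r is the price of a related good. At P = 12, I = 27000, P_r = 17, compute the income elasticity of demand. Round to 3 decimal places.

1.150

Q_x = 13 − 0.587(12)² + 0.0358(27000) − 3.2(17) = 13 − 84.528 + 966.6 − 54.4 = 840.672.
∂Q_x/∂I = +0.0358, so E_I = 0.0358·(27000/840.672) ≈ 1.150.
E_I > 1: normal good (luxury).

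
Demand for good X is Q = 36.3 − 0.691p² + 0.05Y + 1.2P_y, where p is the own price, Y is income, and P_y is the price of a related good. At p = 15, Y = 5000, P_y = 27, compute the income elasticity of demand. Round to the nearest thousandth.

Q = 36.3 − 0.691(15)² + 0.05(5000) + 1.2(27) = 36.3 − 155.475 + 250 + 32.4 = 163.225.
∂Q/∂Y = +0.05, so E_I = 0.05·(5000/163.225) ≈ 1.532.
E_I > 1: normal good (luxury).

1.532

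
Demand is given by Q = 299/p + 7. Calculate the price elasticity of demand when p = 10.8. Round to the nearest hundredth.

-0.80

At p = 10.8, Q = 34.6852.
dQ/dp = −299/p² = −2.5634.
Point elasticity E = (dQ/dp)·(p/Q) = -2.5634 × 10.8/34.6852 ≈ -0.80.
|E| < 1, so demand is inelastic at this price.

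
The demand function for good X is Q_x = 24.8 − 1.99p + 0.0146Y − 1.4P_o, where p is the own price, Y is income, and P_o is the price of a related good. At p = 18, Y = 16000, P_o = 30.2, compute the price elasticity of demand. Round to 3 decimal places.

-0.199

Evaluating quantity at (p, Y, P_o) gives Q_x = 24.8 − 1.99(18) + 0.0146(16000) − 1.4(30.2) = 24.8 − 35.82 + 233.6 − 42.28 = 180.3.
∂Q_x/∂p = −1.99, so E_p = (−1.99)·(18/180.3) ≈ -0.199.
|E_p| < 1: demand is inelastic.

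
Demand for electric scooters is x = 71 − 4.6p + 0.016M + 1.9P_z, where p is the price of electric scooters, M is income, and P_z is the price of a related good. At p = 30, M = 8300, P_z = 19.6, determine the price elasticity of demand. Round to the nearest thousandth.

x = 71 − 4.6(30) + 0.016(8300) + 1.9(19.6) = 71 − 138 + 132.8 + 37.24 = 103.04.
∂x/∂p = −4.6, so E_p = (−4.6)·(30/103.04) ≈ -1.339.
|E_p| > 1: demand is elastic.

-1.339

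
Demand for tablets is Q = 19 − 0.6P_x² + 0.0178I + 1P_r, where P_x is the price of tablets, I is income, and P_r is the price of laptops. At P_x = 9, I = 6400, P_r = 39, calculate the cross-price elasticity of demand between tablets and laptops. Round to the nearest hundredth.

0.32

Substituting, Q = 19 − 0.6(9)² + 0.0178(6400) + 1(39) = 19 − 48.6 + 113.92 + 39 = 123.32.
∂Q/∂P_r = +1, so E_xy = 1·(39/123.32) ≈ 0.32.
E_xy > 0: the goods are substitutes.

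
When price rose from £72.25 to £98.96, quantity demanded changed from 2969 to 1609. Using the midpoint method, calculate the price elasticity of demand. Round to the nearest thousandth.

-1.904

%ΔQ = (1609 − 2969)/[(2969 + 1609)/2] = -1360/2289 ≈ -0.5941.
%ΔP = (98.96 − 72.25)/[(72.25 + 98.96)/2] = 26.71/85.605 ≈ 0.3120.
Arc elasticity E = %ΔQ/%ΔP ≈ -0.5941/0.3120 ≈ -1.904.
|E| > 1: demand is elastic over this range.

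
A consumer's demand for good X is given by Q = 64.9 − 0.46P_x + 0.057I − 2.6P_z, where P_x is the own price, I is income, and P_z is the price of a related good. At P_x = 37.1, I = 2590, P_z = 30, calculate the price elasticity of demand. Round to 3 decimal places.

At the given point, Q = 64.9 − 0.46(37.1) + 0.057(2590) − 2.6(30) = 64.9 − 17.066 + 147.63 − 78 = 117.464.
∂Q/∂P_x = −0.46, so E_p = (−0.46)·(37.1/117.464) ≈ -0.145.
|E_p| < 1: demand is inelastic.

-0.145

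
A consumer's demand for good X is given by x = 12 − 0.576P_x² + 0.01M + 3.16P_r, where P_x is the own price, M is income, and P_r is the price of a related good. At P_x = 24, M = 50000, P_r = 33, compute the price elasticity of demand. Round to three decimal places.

-2.332

First evaluate x: 12 − 0.576(24)² + 0.01(50000) + 3.16(33) = 12 − 331.776 + 500 + 104.28 = 284.504.
∂x/∂P_x = −2·0.576·P_x = -27.648, so E_p = -27.648·(24/284.504) ≈ -2.332.
|E_p| > 1: demand is elastic.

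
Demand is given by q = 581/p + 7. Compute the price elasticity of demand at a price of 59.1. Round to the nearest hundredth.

-0.58

At p = 59.1, q = 16.8308.
dq/dp = −581/p² = −0.1663.
Point elasticity E = (dq/dp)·(p/q) = -0.1663 × 59.1/16.8308 ≈ -0.58.
|E| < 1, so demand is inelastic at this price.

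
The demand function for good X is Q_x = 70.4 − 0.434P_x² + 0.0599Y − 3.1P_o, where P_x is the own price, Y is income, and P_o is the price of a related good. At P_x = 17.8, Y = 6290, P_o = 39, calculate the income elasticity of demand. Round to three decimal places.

1.996

Q_x = 70.4 − 0.434(17.8)² + 0.0599(6290) − 3.1(39) = 70.4 − 137.5086 + 376.771 − 120.9 = 188.7624.
∂Q_x/∂Y = +0.0599, so E_I = 0.0599·(6290/188.7624) ≈ 1.996.
E_I > 1: normal good (luxury).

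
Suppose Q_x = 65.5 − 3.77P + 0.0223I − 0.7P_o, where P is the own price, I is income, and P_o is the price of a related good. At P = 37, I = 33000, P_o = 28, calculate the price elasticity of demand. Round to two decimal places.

-0.22

Substituting, Q_x = 65.5 − 3.77(37) + 0.0223(33000) − 0.7(28) = 65.5 − 139.49 + 735.9 − 19.6 = 642.31.
∂Q_x/∂P = −3.77, so E_p = (−3.77)·(37/642.31) ≈ -0.22.
|E_p| < 1: demand is inelastic.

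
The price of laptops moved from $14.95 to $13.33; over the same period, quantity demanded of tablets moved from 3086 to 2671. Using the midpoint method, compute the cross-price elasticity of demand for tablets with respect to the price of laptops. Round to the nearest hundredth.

1.26

%ΔQ_x = (2671 − 3086)/[(3086+2671)/2] = -415/2878.5 ≈ -0.1442.
%ΔP_y = (13.33 − 14.95)/[(14.95+13.33)/2] ≈ -0.1146.
E_xy = -0.1442/-0.1146 ≈ 1.26.
E_xy > 0, so tablets and laptops are substitutes.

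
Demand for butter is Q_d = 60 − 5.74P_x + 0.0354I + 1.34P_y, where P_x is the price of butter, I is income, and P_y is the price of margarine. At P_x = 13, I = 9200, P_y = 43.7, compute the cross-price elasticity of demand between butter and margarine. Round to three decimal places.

0.158

First evaluate Q_d: 60 − 5.74(13) + 0.0354(9200) + 1.34(43.7) = 60 − 74.62 + 325.68 + 58.558 = 369.618.
∂Q_d/∂P_y = +1.34, so E_xy = 1.34·(43.7/369.618) ≈ 0.158.
E_xy > 0: the goods are substitutes.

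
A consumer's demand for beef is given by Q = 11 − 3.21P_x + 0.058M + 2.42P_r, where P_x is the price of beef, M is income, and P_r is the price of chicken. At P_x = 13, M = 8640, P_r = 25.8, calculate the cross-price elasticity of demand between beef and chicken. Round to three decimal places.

First evaluate Q: 11 − 3.21(13) + 0.058(8640) + 2.42(25.8) = 11 − 41.73 + 501.12 + 62.436 = 532.826.
∂Q/∂P_r = +2.42, so E_xy = 2.42·(25.8/532.826) ≈ 0.117.
E_xy > 0: the goods are substitutes.

0.117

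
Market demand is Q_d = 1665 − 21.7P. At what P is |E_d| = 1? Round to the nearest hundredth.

For linear demand Q_d = a − bP, E = −bP/(a − bP). |E| = 1 ⇒ bP = a − bP ⇒ P = a/(2b).
P = 1665/(2·21.7) ≈ 38.36.

38.36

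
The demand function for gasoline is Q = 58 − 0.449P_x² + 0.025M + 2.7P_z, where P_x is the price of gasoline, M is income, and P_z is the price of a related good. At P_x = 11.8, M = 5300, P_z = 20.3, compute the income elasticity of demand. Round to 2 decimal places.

0.72

Evaluating quantity at (P_x, M, P_z) gives Q = 58 − 0.449(11.8)² + 0.025(5300) + 2.7(20.3) = 58 − 62.5188 + 132.5 + 54.81 = 182.7912.
∂Q/∂M = +0.025, so E_I = 0.025·(5300/182.7912) ≈ 0.72.
E_I ∈ (0,1): normal good (necessity).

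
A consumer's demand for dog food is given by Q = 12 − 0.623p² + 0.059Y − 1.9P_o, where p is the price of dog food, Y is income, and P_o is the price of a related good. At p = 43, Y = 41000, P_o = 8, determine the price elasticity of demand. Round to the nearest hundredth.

At the given point, Q = 12 − 0.623(43)² + 0.059(41000) − 1.9(8) = 12 − 1151.927 + 2419 − 15.2 = 1263.873.
∂Q/∂p = −2·0.623·p = -53.578, so E_p = -53.578·(43/1263.873) ≈ -1.82.
|E_p| > 1: demand is elastic.

-1.82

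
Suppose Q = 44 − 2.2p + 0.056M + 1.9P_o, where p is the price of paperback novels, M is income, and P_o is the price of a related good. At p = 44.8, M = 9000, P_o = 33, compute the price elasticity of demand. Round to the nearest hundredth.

-0.19

At the given point, Q = 44 − 2.2(44.8) + 0.056(9000) + 1.9(33) = 44 − 98.56 + 504 + 62.7 = 512.14.
∂Q/∂p = −2.2, so E_p = (−2.2)·(44.8/512.14) ≈ -0.19.
|E_p| < 1: demand is inelastic.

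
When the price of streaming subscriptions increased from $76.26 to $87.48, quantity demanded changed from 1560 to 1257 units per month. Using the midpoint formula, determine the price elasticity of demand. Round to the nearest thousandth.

-1.570

%ΔQ = (1257 − 1560)/[(1560 + 1257)/2] = -303/1408.5 ≈ -0.2151.
%ΔP = (87.48 − 76.26)/[(76.26 + 87.48)/2] = 11.22/81.87 ≈ 0.1370.
Arc elasticity E = %ΔQ/%ΔP ≈ -0.2151/0.1370 ≈ -1.570.
|E| > 1: demand is elastic over this range.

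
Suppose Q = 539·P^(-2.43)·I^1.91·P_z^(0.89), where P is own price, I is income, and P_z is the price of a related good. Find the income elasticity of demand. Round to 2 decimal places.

For a Cobb–Douglas (constant-elasticity) form Q = A·I^α·…, the elasticity with respect to I equals the exponent α at every point.
Here the exponent on I is 1.91, so the income elasticity of demand is 1.91.

1.91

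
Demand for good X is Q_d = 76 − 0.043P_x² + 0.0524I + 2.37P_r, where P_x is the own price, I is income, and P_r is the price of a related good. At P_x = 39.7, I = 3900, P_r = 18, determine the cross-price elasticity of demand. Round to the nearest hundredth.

First evaluate Q_d: 76 − 0.043(39.7)² + 0.0524(3900) + 2.37(18) = 76 − 67.7719 + 204.36 + 42.66 = 255.2481.
∂Q_d/∂P_r = +2.37, so E_xy = 2.37·(18/255.2481) ≈ 0.17.
E_xy > 0: the goods are substitutes.

0.17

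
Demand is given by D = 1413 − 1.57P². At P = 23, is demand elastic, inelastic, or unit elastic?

elastic

At P = 23, D = 582.47.
dD/dP = −2·1.57·P = −72.22.
Point elasticity E = (dD/dP)·(P/D) = -72.22 × 23/582.47 ≈ -2.852.
|E| ≈ 2.852 > 1, so demand is elastic.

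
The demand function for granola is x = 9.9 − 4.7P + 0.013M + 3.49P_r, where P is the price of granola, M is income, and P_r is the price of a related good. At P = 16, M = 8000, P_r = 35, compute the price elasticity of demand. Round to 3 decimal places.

-0.468

Evaluating quantity at (P, M, P_r) gives x = 9.9 − 4.7(16) + 0.013(8000) + 3.49(35) = 9.9 − 75.2 + 104 + 122.15 = 160.85.
∂x/∂P = −4.7, so E_p = (−4.7)·(16/160.85) ≈ -0.468.
|E_p| < 1: demand is inelastic.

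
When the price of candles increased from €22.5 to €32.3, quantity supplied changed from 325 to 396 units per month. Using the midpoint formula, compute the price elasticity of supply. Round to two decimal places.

%ΔQ = (396 − 325)/[(325 + 396)/2] = 71/360.5 ≈ 0.1969.
%Δp = (32.3 − 22.5)/[(22.5 + 32.3)/2] = 9.8/27.4 ≈ 0.3577.
Arc elasticity E = %ΔQ/%Δp ≈ 0.1969/0.3577 ≈ 0.55.
|E| < 1: supply is inelastic over this range.

0.55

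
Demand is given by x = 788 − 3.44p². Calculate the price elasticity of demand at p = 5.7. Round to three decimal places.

-0.331

At p = 5.7, x = 676.2344.
dx/dp = −2·3.44·p = −39.216.
Point elasticity E = (dx/dp)·(p/x) = -39.216 × 5.7/676.2344 ≈ -0.331.
|E| < 1, so demand is inelastic at this price.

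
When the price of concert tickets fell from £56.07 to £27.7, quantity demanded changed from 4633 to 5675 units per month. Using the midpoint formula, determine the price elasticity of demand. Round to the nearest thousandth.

-0.298

%Δq = (5675 − 4633)/[(4633 + 5675)/2] = 1042/5154 ≈ 0.2022.
%Δp = (27.7 − 56.07)/[(56.07 + 27.7)/2] = -28.37/41.885 ≈ -0.6773.
Arc elasticity E = %Δq/%Δp ≈ 0.2022/-0.6773 ≈ -0.298.
|E| < 1: demand is inelastic over this range.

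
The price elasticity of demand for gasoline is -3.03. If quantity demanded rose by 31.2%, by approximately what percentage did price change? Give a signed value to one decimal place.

%ΔQ ≈ E × %ΔP ⇒ %ΔP = %ΔQ / E = (31.2%)/(-3.03) ≈ -10.3%.

-10.3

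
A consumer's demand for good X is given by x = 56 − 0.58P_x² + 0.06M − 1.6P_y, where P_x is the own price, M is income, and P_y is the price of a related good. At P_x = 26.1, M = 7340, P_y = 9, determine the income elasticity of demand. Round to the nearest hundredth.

x = 56 − 0.58(26.1)² + 0.06(7340) − 1.6(9) = 56 − 395.1018 + 440.4 − 14.4 = 86.8982.
∂x/∂M = +0.06, so E_I = 0.06·(7340/86.8982) ≈ 5.07.
E_I > 1: normal good (luxury).

5.07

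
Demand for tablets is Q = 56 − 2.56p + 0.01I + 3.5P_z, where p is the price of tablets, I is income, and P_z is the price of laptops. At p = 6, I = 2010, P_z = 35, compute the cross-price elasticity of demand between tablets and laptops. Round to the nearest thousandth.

0.669

Q = 56 − 2.56(6) + 0.01(2010) + 3.5(35) = 56 − 15.36 + 20.1 + 122.5 = 183.24.
∂Q/∂P_z = +3.5, so E_xy = 3.5·(35/183.24) ≈ 0.669.
E_xy > 0: the goods are substitutes.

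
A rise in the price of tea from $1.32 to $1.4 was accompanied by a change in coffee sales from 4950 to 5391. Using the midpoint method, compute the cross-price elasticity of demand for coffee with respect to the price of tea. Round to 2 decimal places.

1.45

%ΔQ_x = (5391 − 4950)/[(4950+5391)/2] = 441/5170.5 ≈ 0.0853.
%ΔP_y = (1.4 − 1.32)/[(1.32+1.4)/2] ≈ 0.0588.
E_xy = 0.0853/0.0588 ≈ 1.45.
E_xy > 0, so coffee and tea are substitutes.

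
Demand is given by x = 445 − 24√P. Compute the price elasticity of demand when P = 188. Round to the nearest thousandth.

At P = 188, x = 115.9286.
dx/dP = −24/(2√P) = −24/(2·13.7113).
Point elasticity E = (dx/dP)·(P/x) = -0.8752 × 188/115.9286 ≈ -1.419.
|E| > 1, so demand is elastic at this price.

-1.419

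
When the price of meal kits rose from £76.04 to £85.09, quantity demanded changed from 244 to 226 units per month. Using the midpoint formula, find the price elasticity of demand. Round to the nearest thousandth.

-0.682

%Δq = (226 − 244)/[(244 + 226)/2] = -18/235 ≈ -0.0766.
%ΔP = (85.09 − 76.04)/[(76.04 + 85.09)/2] = 9.05/80.565 ≈ 0.1123.
Arc elasticity E = %Δq/%ΔP ≈ -0.0766/0.1123 ≈ -0.682.
|E| < 1: demand is inelastic over this range.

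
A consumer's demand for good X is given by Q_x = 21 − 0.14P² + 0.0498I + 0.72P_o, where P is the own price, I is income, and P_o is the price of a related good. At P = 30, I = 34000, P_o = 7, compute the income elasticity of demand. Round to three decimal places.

1.063

First evaluate Q_x: 21 − 0.14(30)² + 0.0498(34000) + 0.72(7) = 21 − 126 + 1693.2 + 5.04 = 1593.24.
∂Q_x/∂I = +0.0498, so E_I = 0.0498·(34000/1593.24) ≈ 1.063.
E_I > 1: normal good (luxury).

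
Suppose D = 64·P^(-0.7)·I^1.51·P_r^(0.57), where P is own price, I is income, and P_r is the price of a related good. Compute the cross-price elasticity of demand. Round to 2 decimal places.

0.57

For a Cobb–Douglas (constant-elasticity) form D = A·P_r^α·…, the elasticity with respect to P_r equals the exponent α at every point.
Here the exponent on P_r is 0.57, so the cross-price elasticity of demand is 0.57.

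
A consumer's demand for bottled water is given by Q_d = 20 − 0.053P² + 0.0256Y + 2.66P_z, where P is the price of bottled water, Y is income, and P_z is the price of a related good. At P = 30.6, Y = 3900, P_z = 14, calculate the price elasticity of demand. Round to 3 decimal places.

Substituting, Q_d = 20 − 0.053(30.6)² + 0.0256(3900) + 2.66(14) = 20 − 49.6271 + 99.84 + 37.24 = 107.4529.
∂Q_d/∂P = −2·0.053·P = -3.2436, so E_p = -3.2436·(30.6/107.4529) ≈ -0.924.
|E_p| < 1: demand is inelastic.

-0.924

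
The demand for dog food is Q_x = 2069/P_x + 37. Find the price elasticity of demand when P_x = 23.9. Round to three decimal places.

At P_x = 23.9, Q_x = 123.569.
dQ_x/dP_x = −2069/P_x² = −3.6221.
Point elasticity E = (dQ_x/dP_x)·(P_x/Q_x) = -3.6221 × 23.9/123.569 ≈ -0.701.
|E| < 1, so demand is inelastic at this price.

-0.701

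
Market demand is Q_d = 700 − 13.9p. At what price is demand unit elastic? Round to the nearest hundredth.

25.18

For linear demand Q_d = a − bp, E = −bp/(a − bp). |E| = 1 ⇒ bp = a − bp ⇒ p = a/(2b).
p = 700/(2·13.9) ≈ 25.18.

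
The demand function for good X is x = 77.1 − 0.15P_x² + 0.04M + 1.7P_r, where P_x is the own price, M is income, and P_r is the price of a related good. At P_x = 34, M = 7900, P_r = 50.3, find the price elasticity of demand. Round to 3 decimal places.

Substituting, x = 77.1 − 0.15(34)² + 0.04(7900) + 1.7(50.3) = 77.1 − 173.4 + 316 + 85.51 = 305.21.
∂x/∂P_x = −2·0.15·P_x = -10.2, so E_p = -10.2·(34/305.21) ≈ -1.136.
|E_p| > 1: demand is elastic.

-1.136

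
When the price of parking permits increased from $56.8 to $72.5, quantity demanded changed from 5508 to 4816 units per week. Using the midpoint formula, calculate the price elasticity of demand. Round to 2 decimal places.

%ΔQ = (4816 − 5508)/[(5508 + 4816)/2] = -692/5162 ≈ -0.1341.
%ΔP = (72.5 − 56.8)/[(56.8 + 72.5)/2] = 15.7/64.65 ≈ 0.2428.
Arc elasticity E = %ΔQ/%ΔP ≈ -0.1341/0.2428 ≈ -0.55.
|E| < 1: demand is inelastic over this range.

-0.55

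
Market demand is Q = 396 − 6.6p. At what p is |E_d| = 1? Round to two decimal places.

For linear demand Q = a − bp, E = −bp/(a − bp). |E| = 1 ⇒ bp = a − bp ⇒ p = a/(2b).
p = 396/(2·6.6) = 30.00.

30.00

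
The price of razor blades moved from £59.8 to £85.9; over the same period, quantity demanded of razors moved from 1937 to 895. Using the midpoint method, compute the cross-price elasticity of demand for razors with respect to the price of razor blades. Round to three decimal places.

-2.054

%ΔQ_x = (895 − 1937)/[(1937+895)/2] = -1042/1416 ≈ -0.7359.
%ΔP_y = (85.9 − 59.8)/[(59.8+85.9)/2] ≈ 0.3583.
E_xy = -0.7359/0.3583 ≈ -2.054.
E_xy < 0, so razors and razor blades are complements.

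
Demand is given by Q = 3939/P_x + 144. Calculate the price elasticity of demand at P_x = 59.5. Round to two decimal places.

At P_x = 59.5, Q = 210.2017.
dQ/dP_x = −3939/P_x² = −1.1126.
Point elasticity E = (dQ/dP_x)·(P_x/Q) = -1.1126 × 59.5/210.2017 ≈ -0.31.
|E| < 1, so demand is inelastic at this price.

-0.31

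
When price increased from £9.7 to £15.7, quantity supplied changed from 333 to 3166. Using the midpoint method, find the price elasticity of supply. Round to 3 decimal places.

3.428

%Δq = (3166 − 333)/[(333 + 3166)/2] = 2833/1749.5 ≈ 1.6193.
%ΔP = (15.7 − 9.7)/[(9.7 + 15.7)/2] = 6/12.7 ≈ 0.4724.
Arc elasticity E = %Δq/%ΔP ≈ 1.6193/0.4724 ≈ 3.428.
|E| > 1: supply is elastic over this range.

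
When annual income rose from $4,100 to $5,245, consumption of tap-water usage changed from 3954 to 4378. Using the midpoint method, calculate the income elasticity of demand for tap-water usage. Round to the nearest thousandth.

0.415

%ΔQ = (4378 − 3954)/[(3954+4378)/2] = 424/4166 ≈ 0.1018.
%ΔI = (5,245 − 4,100)/[(4,100+5,245)/2] = 1145/4672.5 ≈ 0.2451.
E_I = %ΔQ/%ΔI ≈ 0.415.
E_I ∈ (0,1): normal good (necessity).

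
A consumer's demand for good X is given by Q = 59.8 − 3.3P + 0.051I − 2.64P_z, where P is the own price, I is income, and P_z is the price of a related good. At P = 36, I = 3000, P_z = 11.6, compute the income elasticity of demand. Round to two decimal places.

2.41

Q = 59.8 − 3.3(36) + 0.051(3000) − 2.64(11.6) = 59.8 − 118.8 + 153 − 30.624 = 63.376.
∂Q/∂I = +0.051, so E_I = 0.051·(3000/63.376) ≈ 2.41.
E_I > 1: normal good (luxury).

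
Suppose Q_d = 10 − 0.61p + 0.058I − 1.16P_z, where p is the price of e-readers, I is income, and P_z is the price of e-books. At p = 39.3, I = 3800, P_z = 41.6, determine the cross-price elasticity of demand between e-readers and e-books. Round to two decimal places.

First evaluate Q_d: 10 − 0.61(39.3) + 0.058(3800) − 1.16(41.6) = 10 − 23.973 + 220.4 − 48.256 = 158.171.
∂Q_d/∂P_z = −1.16, so E_xy = -1.16·(41.6/158.171) ≈ -0.31.
E_xy < 0: the goods are complements.

-0.31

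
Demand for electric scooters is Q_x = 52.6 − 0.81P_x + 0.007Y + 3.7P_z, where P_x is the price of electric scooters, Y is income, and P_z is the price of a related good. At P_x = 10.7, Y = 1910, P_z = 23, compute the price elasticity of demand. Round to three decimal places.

-0.061

At the given point, Q_x = 52.6 − 0.81(10.7) + 0.007(1910) + 3.7(23) = 52.6 − 8.667 + 13.37 + 85.1 = 142.403.
∂Q_x/∂P_x = −0.81, so E_p = (−0.81)·(10.7/142.403) ≈ -0.061.
|E_p| < 1: demand is inelastic.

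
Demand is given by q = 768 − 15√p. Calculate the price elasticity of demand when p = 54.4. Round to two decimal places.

At p = 54.4, q = 657.3655.
dq/dp = −15/(2√p) = −15/(2·7.3756).
Point elasticity E = (dq/dp)·(p/q) = -1.0169 × 54.4/657.3655 ≈ -0.08.
|E| < 1, so demand is inelastic at this price.

-0.08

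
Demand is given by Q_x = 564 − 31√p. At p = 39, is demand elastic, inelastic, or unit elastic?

At p = 39, Q_x = 370.4051.
dQ_x/dp = −31/(2√p) = −31/(2·6.245).
Point elasticity E = (dQ_x/dp)·(p/Q_x) = -2.482 × 39/370.4051 ≈ -0.261.
|E| ≈ 0.261 < 1, so demand is inelastic.

inelastic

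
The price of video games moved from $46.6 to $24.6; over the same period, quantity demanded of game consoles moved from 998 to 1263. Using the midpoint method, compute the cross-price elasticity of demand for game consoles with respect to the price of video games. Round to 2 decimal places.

-0.38

%ΔQ_x = (1263 − 998)/[(998+1263)/2] = 265/1130.5 ≈ 0.2344.
%ΔP_y = (24.6 − 46.6)/[(46.6+24.6)/2] ≈ -0.6180.
E_xy = 0.2344/-0.6180 ≈ -0.38.
E_xy < 0, so game consoles and video games are complements.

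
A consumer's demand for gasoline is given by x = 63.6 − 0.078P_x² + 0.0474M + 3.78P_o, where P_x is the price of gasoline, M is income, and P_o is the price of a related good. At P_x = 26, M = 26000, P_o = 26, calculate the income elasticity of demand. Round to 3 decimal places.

First evaluate x: 63.6 − 0.078(26)² + 0.0474(26000) + 3.78(26) = 63.6 − 52.728 + 1232.4 + 98.28 = 1341.552.
∂x/∂M = +0.0474, so E_I = 0.0474·(26000/1341.552) ≈ 0.919.
E_I ∈ (0,1): normal good (necessity).

0.919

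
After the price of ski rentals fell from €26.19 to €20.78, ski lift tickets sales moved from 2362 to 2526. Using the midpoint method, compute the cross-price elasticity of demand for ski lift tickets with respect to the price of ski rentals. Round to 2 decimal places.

-0.29

%ΔQ_x = (2526 − 2362)/[(2362+2526)/2] = 164/2444 ≈ 0.0671.
%ΔP_y = (20.78 − 26.19)/[(26.19+20.78)/2] ≈ -0.2304.
E_xy = 0.0671/-0.2304 ≈ -0.29.
E_xy < 0, so ski lift tickets and ski rentals are complements.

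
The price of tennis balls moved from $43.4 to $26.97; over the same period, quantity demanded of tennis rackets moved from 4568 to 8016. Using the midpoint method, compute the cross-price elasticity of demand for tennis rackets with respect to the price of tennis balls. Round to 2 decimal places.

%ΔQ_x = (8016 − 4568)/[(4568+8016)/2] = 3448/6292 ≈ 0.5480.
%ΔP_y = (26.97 − 43.4)/[(43.4+26.97)/2] ≈ -0.4670.
E_xy = 0.5480/-0.4670 ≈ -1.17.
E_xy < 0, so tennis rackets and tennis balls are complements.

-1.17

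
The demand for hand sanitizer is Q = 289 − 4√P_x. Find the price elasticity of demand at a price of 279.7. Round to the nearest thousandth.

At P_x = 279.7, Q = 222.1031.
dQ/dP_x = −4/(2√P_x) = −4/(2·16.7242).
Point elasticity E = (dQ/dP_x)·(P_x/Q) = -0.1196 × 279.7/222.1031 ≈ -0.151.
|E| < 1, so demand is inelastic at this price.

-0.151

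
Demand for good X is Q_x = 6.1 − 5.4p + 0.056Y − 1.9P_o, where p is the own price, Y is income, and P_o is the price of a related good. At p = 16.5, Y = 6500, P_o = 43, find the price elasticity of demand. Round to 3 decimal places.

-0.447

First evaluate Q_x: 6.1 − 5.4(16.5) + 0.056(6500) − 1.9(43) = 6.1 − 89.1 + 364 − 81.7 = 199.3.
∂Q_x/∂p = −5.4, so E_p = (−5.4)·(16.5/199.3) ≈ -0.447.
|E_p| < 1: demand is inelastic.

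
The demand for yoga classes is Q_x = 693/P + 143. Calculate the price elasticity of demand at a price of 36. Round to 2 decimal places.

-0.12

At P = 36, Q_x = 162.25.
dQ_x/dP = −693/P² = −0.5347.
Point elasticity E = (dQ_x/dP)·(P/Q_x) = -0.5347 × 36/162.25 ≈ -0.12.
|E| < 1, so demand is inelastic at this price.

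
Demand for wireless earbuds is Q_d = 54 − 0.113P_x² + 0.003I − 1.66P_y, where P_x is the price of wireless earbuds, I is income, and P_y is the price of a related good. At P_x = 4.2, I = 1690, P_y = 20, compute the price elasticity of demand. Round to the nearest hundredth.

-0.17

Evaluating quantity at (P_x, I, P_y) gives Q_d = 54 − 0.113(4.2)² + 0.003(1690) − 1.66(20) = 54 − 1.9933 + 5.07 − 33.2 = 23.8767.
∂Q_d/∂P_x = −2·0.113·P_x = -0.9492, so E_p = -0.9492·(4.2/23.8767) ≈ -0.17.
|E_p| < 1: demand is inelastic.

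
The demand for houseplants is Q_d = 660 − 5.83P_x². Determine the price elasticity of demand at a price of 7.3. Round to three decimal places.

At P_x = 7.3, Q_d = 349.3193.
dQ_d/dP_x = −2·5.83·P_x = −85.118.
Point elasticity E = (dQ_d/dP_x)·(P_x/Q_d) = -85.118 × 7.3/349.3193 ≈ -1.779.
|E| > 1, so demand is elastic at this price.

-1.779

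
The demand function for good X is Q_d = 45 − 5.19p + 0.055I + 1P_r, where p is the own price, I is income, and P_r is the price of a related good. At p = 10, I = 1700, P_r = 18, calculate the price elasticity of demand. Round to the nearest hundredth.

First evaluate Q_d: 45 − 5.19(10) + 0.055(1700) + 1(18) = 45 − 51.9 + 93.5 + 18 = 104.6.
∂Q_d/∂p = −5.19, so E_p = (−5.19)·(10/104.6) ≈ -0.50.
|E_p| < 1: demand is inelastic.

-0.50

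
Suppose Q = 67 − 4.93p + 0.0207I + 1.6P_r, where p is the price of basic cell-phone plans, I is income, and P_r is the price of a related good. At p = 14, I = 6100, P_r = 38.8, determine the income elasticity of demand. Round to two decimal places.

0.68

Substituting, Q = 67 − 4.93(14) + 0.0207(6100) + 1.6(38.8) = 67 − 69.02 + 126.27 + 62.08 = 186.33.
∂Q/∂I = +0.0207, so E_I = 0.0207·(6100/186.33) ≈ 0.68.
E_I ∈ (0,1): normal good (necessity).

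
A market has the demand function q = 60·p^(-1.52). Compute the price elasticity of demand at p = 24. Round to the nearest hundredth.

-1.52

For a Cobb–Douglas (constant-elasticity) form q = A·p^α·…, the elasticity with respect to p equals the exponent α at every point.
Here the exponent on p is -1.52, so the price elasticity of demand is -1.52.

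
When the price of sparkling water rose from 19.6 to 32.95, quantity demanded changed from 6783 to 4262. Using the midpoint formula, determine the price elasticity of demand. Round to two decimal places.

-0.90

%Δq = (4262 − 6783)/[(6783 + 4262)/2] = -2521/5522.5 ≈ -0.4565.
%ΔP = (32.95 − 19.6)/[(19.6 + 32.95)/2] = 13.35/26.275 ≈ 0.5081.
Arc elasticity E = %Δq/%ΔP ≈ -0.4565/0.5081 ≈ -0.90.
|E| < 1: demand is inelastic over this range.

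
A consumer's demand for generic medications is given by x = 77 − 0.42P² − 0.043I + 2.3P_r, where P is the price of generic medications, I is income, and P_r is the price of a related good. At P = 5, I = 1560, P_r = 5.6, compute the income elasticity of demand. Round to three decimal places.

x = 77 − 0.42(5)² − 0.043(1560) + 2.3(5.6) = 77 − 10.5 − 67.08 + 12.88 = 12.3.
∂x/∂I = −0.043, so E_I = -0.043·(1560/12.3) ≈ -5.454.
E_I < 0: inferior good.

-5.454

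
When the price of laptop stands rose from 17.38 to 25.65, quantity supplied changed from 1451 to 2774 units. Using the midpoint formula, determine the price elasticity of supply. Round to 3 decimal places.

1.629

%ΔQ = (2774 − 1451)/[(1451 + 2774)/2] = 1323/2112.5 ≈ 0.6263.
%Δp = (25.65 − 17.38)/[(17.38 + 25.65)/2] = 8.27/21.515 ≈ 0.3844.
Arc elasticity E = %ΔQ/%Δp ≈ 0.6263/0.3844 ≈ 1.629.
|E| > 1: supply is elastic over this range.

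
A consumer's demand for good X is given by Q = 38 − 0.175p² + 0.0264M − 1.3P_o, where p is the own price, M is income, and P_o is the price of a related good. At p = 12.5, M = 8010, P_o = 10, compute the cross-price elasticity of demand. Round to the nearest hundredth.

-0.06

At the given point, Q = 38 − 0.175(12.5)² + 0.0264(8010) − 1.3(10) = 38 − 27.3438 + 211.464 − 13 = 209.1203.
∂Q/∂P_o = −1.3, so E_xy = -1.3·(10/209.1203) ≈ -0.06.
E_xy < 0: the goods are complements.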